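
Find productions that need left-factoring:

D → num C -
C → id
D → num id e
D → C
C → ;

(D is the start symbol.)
Yes, D has productions with common prefix 'num'

Left-factoring is needed when two productions for the same non-terminal
share a common prefix on the right-hand side.

Productions for D:
  D → num C -
  D → num id e
  D → C
Productions for C:
  C → id
  C → ;

Found common prefix 'num' in productions for D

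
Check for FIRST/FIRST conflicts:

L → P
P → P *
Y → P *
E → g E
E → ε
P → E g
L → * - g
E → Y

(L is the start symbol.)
A FIRST/FIRST conflict occurs when two productions N → α and N → β for the same non-terminal have FIRST(α) ∩ FIRST(β) ≠ ∅ (with ε ∈ FIRST of a nullable right-hand side, so two nullable alternatives also conflict).

FIRST sets of the non-terminals at (or reachable through a nullable prefix from) the front of some alternative:
  FIRST(P) = { 'g' }
  FIRST(E) = { 'g', ε }
  FIRST(Y) = { 'g' }

Productions for L:
  L → P: FIRST = { 'g' }
  L → * - g: FIRST = { '*' }
Productions for P:
  P → P *: FIRST = { 'g' }
  P → E g: FIRST = { 'g' }
Productions for E:
  E → g E: FIRST = { 'g' }
  E → ε: FIRST = { ε }
  E → Y: FIRST = { 'g' }
Y has only one production, so no FIRST/FIRST conflict is possible there.

Conflict for P: P → P * and P → E g
  Overlap: { 'g' }
Conflict for E: E → g E and E → Y
  Overlap: { 'g' }

Answer: Yes. P → P '*' / P → E g on { 'g' }; E → g E / E → Y on { 'g' }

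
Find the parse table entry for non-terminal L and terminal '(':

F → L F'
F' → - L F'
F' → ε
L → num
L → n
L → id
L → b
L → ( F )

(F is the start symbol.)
L → ( F )

To find M[L, '('], we find productions for L where '(' is in the predict set (PREDICT(N → α) = (FIRST(α) \ {ε}) ∪ (FOLLOW(N) if α ⇒* ε)).

L → num: PREDICT = { 'num' }
L → n: PREDICT = { 'n' }
L → id: PREDICT = { 'id' }
L → b: PREDICT = { 'b' }
L → ( F ): PREDICT = { '(' }
  '(' is in predict set, so this production goes in M[L, '(']

M[L, '('] = L → ( F )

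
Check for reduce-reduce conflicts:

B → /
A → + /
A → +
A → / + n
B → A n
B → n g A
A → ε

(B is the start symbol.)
No reduce-reduce conflicts

A reduce-reduce conflict occurs when an LR(0) state has two complete items [A → α .] and [B → β .] — both call for a reduction, and with no lookahead the parser cannot choose between them.

Augment with B' → B and build the canonical LR(0) collection (I0 = CLOSURE({[B' → . B]}), then GOTO on every symbol after a dot until no new states appear). It has 13 states:
  I0: { [A → . + /], [A → . +], [A → . / + n], [A → .], [B → . /], [B → . A n], [B → . n g A], [B' → . B] }  — shift, reduce
  I1: { [A → + . /], [A → + .] }  — shift, reduce
  I2: { [A → / . + n], [B → / .] }  — shift, reduce
  I3: { [B → A . n] }  — shift
  I4: { [B' → B .] }  — accept
  I5: { [B → n . g A] }  — shift
  I6: { [A → . + /], [A → . +], [A → . / + n], [A → .], [B → n g . A] }  — shift, reduce
  I7: { [A → / . + n] }  — shift
  I8: { [B → n g A .] }  — reduce
  I9: { [A → / + . n] }  — shift
  I10: { [A → / + n .] }  — reduce
  I11: { [B → A n .] }  — reduce
  I12: { [A → + / .] }  — reduce

No state contains more than one complete item.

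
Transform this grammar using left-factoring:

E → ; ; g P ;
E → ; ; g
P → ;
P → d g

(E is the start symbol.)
Left-factoring transforms A → αβ₁ | αβ₂ into A → αA' and A' → β₁ | β₂
(α is the longest common prefix among the alternatives). Repeat until
no nonterminal has two alternatives with a common prefix.

Round 1: E has alternatives sharing prefix '; ; g'. Introduce E': E → ; ; g E'
  Add: E' → P ;
  Add: E' → ε

No remaining common prefixes — done.

Resulting grammar:
E → ; ; g E'
E' → P ;
E' → ε
P → ;
P → d g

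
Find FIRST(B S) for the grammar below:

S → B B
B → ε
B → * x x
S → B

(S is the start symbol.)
FIRST sets of the non-terminals involved (from the grammar, by fixed-point iteration):
  FIRST(B) = { '*', ε }
  FIRST(S) = { '*', ε }

To compute FIRST(B S), process the symbols left to right:
Symbol B is a non-terminal. Add FIRST(B) \ {ε} = { '*' }
B is nullable (ε ∈ FIRST(B)), continue to the next symbol.
Symbol S is a non-terminal. Add FIRST(S) \ {ε} = { '*' }
S is nullable (ε ∈ FIRST(S)), continue to the next symbol.
All symbols are nullable, so ε is in the result.
FIRST(B S) = { '*', ε }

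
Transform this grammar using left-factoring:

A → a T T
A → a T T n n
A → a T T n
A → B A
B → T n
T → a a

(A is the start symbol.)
A → a T T A'
A' → ε
A' → n A''
A'' → n
A'' → ε
A → B A
B → T n
T → a a

Left-factoring transforms A → αβ₁ | αβ₂ into A → αA' and A' → β₁ | β₂
(α is the longest common prefix among the alternatives). Repeat until
no nonterminal has two alternatives with a common prefix.

Round 1: A has alternatives sharing prefix 'a T T'. Introduce A': A → a T T A'
  Add: A' → ε
  Add: A' → n n
  Add: A' → n

Round 2: A' has alternatives sharing prefix 'n'. Introduce A'': A' → n A''
  Add: A'' → n
  Add: A'' → ε

No remaining common prefixes — done.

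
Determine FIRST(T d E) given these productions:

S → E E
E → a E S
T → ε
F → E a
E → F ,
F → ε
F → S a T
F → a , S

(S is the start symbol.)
{ 'd' }

FIRST sets of the non-terminals involved (from the grammar, by fixed-point iteration):
  FIRST(T) = { ε }

To compute FIRST(T d E), process the symbols left to right:
Symbol T is a non-terminal. Add FIRST(T) \ {ε} = { }
T is nullable (ε ∈ FIRST(T)), continue to the next symbol.
Symbol d is a terminal. Add 'd' and stop.
FIRST(T d E) = { 'd' }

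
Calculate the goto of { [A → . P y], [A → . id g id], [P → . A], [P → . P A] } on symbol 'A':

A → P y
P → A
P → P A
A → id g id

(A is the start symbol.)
GOTO(I, 'A') = CLOSURE({ [A → αX.β] : [A → α.Xβ] ∈ I, X = 'A' })

Items with dot before 'A', with the dot advanced:
  [P → . A] → [P → A .]
Closure adds nothing (no advanced item has the dot before a non-terminal).

GOTO = { [P → A .] }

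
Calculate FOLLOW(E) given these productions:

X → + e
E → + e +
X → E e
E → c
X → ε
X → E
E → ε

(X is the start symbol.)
To compute FOLLOW(E), find every occurrence of E on a right-hand side N → α E β: add FIRST(β) \ {ε}, and if β is empty or nullable also add FOLLOW(N). Iterate to a fixed point.

In X → E e: E is followed by e, add FIRST(e) \ {ε} = { 'e' }
In X → E: E is at the end, add FOLLOW(X)

The FOLLOW sets referred to above (computed the same way, to a fixed point):
  FOLLOW(X) = { $ }

Taking the union: FOLLOW(E) = { $, 'e' }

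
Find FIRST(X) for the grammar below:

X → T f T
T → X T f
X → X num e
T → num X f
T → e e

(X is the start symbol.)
FIRST sets of the other non-terminals involved (by the same procedure, iterated to a fixed point):
  FIRST(T) = { 'e', 'num' }

From X → T f T:
  - T is a non-terminal: add FIRST(T) \ {ε} = { 'e', 'num' }
    T is not nullable, so stop
From X → X num e:
  - X is the symbol being defined: contributes nothing new
    X is not nullable, so stop

Collecting: FIRST(X) = { 'e', 'num' }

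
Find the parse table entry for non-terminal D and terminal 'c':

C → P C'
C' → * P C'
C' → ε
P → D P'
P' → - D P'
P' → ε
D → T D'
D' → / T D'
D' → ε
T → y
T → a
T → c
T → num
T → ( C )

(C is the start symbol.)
To find M[D, 'c'], we find productions for D where 'c' is in the predict set (PREDICT(N → α) = (FIRST(α) \ {ε}) ∪ (FOLLOW(N) if α ⇒* ε)).

Relevant sets:
  FIRST(T) = { '(', 'a', 'c', 'num', 'y' }

D → T D': PREDICT = { '(', 'a', 'c', 'num', 'y' }
  'c' is in predict set, so this production goes in M[D, 'c']

M[D, 'c'] = D → T D'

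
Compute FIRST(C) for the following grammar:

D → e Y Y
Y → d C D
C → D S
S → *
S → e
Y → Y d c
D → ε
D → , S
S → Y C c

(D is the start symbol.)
{ '*', ',', 'd', 'e' }

FIRST sets of the other non-terminals involved (by the same procedure, iterated to a fixed point):
  FIRST(D) = { ',', 'e', ε }
  FIRST(S) = { '*', 'd', 'e' }

From C → D S:
  - D is a non-terminal: add FIRST(D) \ {ε} = { ',', 'e' }
    D is nullable, so continue to the next symbol
  - S is a non-terminal: add FIRST(S) \ {ε} = { '*', 'd', 'e' }
    S is not nullable, so stop

Collecting: FIRST(C) = { '*', ',', 'd', 'e' }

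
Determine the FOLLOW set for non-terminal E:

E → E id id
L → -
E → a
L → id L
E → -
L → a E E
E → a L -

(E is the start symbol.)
{ $, '-', 'a', 'id' }

E is the start symbol, so $ ∈ FOLLOW(E).
In E → E id id: E is followed by id id, add FIRST(id id) \ {ε} = { 'id' }
In L → a E E: E is followed by E, add FIRST(E) \ {ε} = { '-', 'a' }
In L → a E E: E is at the end, add FOLLOW(L)

The FOLLOW sets referred to above (computed the same way, to a fixed point):
  FOLLOW(L) = { '-' }

Taking the union: FOLLOW(E) = { $, '-', 'a', 'id' }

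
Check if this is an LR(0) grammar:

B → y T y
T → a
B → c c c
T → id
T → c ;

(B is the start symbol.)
Yes, the grammar is LR(0)

A grammar is LR(0) if no state in the canonical LR(0) collection has:
  - both a shift item (dot before a terminal) and a complete item (shift-reduce conflict), or
  - two or more complete items (reduce-reduce conflict; the accept item [B' → B .] counts as a complete item here).

Augment with B' → B and build the canonical LR(0) collection (I0 = CLOSURE({[B' → . B]}), then GOTO on every symbol after a dot until no new states appear). It has 12 states:
  I0: { [B → . c c c], [B → . y T y], [B' → . B] }  — shift
  I1: { [B' → B .] }  — accept
  I2: { [B → c . c c] }  — shift
  I3: { [B → y . T y], [T → . a], [T → . c ;], [T → . id] }  — shift
  I4: { [B → y T . y] }  — shift
  I5: { [T → a .] }  — reduce
  I6: { [T → c . ;] }  — shift
  I7: { [T → id .] }  — reduce
  I8: { [T → c ; .] }  — reduce
  I9: { [B → y T y .] }  — reduce
  I10: { [B → c c . c] }  — shift
  I11: { [B → c c c .] }  — reduce

Every state is either a pure shift/goto state or contains exactly one complete item and nothing to shift — no conflicts. The grammar is LR(0).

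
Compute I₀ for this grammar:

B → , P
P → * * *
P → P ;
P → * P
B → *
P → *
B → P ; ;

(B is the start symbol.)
First, augment the grammar with B' → B
I₀ = CLOSURE({ [B' → . B] }):
  [B' → . B] has the dot before B: add [B → . , P], [B → . *], [B → . P ; ;]
  [B → . P ; ;] has the dot before P: add [P → . * * *], [P → . P ;], [P → . * P], [P → . *]
No further items can be added.

I₀ = { [B → . *], [B → . , P], [B → . P ; ;], [B' → . B], [P → . * * *], [P → . * P], [P → . *], [P → . P ;] }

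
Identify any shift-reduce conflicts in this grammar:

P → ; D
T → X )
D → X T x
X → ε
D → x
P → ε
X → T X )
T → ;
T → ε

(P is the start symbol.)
Augment with P' → P and build the canonical LR(0) collection (I0 = CLOSURE({[P' → . P]}), then GOTO on every symbol after a dot until no new states appear). It has 14 states:
  I0: { [P → . ; D], [P → .], [P' → . P] }  — shift, reduce
  I1: { [D → . X T x], [D → . x], [P → ; . D], [T → . ;], [T → . X )], [T → .], [X → . T X )], [X → .] }  — shift, 2 reduces
  I2: { [P' → P .] }  — accept
  I3: { [T → ; .] }  — reduce
  I4: { [P → ; D .] }  — reduce
  I5: { [T → . ;], [T → . X )], [T → .], [X → . T X )], [X → .], [X → T . X )] }  — shift, 2 reduces
  I6: { [D → X . T x], [T → . ;], [T → . X )], [T → .], [T → X . )], [X → . T X )], [X → .] }  — shift, 2 reduces
  I7: { [D → x .] }  — reduce
  I8: { [T → X ) .] }  — reduce
  I9: { [D → X T . x], [T → . ;], [T → . X )], [T → .], [X → . T X )], [X → .], [X → T . X )] }  — shift, 2 reduces
  I10: { [T → X . )] }  — shift
  I11: { [T → X . )], [X → T X . )] }  — shift
  I12: { [D → X T x .] }  — reduce
  I13: { [T → X ) .], [X → T X ) .] }  — 2 reduces

I0 contains reduce item [P → .] and shift item [P → . ; D] — shift-reduce conflict.
I1 contains reduce items [T → .], [X → .] and shift items [D → . x], [T → . ;] — shift-reduce conflict.
I5 contains reduce items [T → .], [X → .] and shift item [T → . ;] — shift-reduce conflict.
I6 contains reduce items [T → .], [X → .] and shift items [T → . ;], [T → X . )] — shift-reduce conflict.
I9 contains reduce items [T → .], [X → .] and shift items [D → X T . x], [T → . ;] — shift-reduce conflict.

Answer: Yes — I0: [P → .] vs [P → . ; D]; I1: [T → .] vs [D → . x]; I5: [T → .] vs [T → . ;]; I6: [T → .] vs [T → . ;]; I9: [T → .] vs [D → X T . x]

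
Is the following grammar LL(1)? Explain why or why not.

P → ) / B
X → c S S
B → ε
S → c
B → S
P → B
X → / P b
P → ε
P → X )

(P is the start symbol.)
A grammar is LL(1) if for each non-terminal N with multiple productions, the predict sets of those productions are pairwise disjoint, where PREDICT(N → α) = (FIRST(α) \ {ε}) ∪ (FOLLOW(N) if α ⇒* ε).

Relevant sets:
  FIRST(B) = { 'c', ε }
  FIRST(X) = { '/', 'c' }
  FIRST(S) = { 'c' }
  FOLLOW(P) = { $, 'b' }
  FOLLOW(B) = { $, 'b' }

For P:
  PREDICT(P → ')' '/' B) = { ')' }
  PREDICT(P → B) = { $, 'b', 'c' }
  PREDICT(P → ε) = { $, 'b' }
  PREDICT(P → X ')') = { '/', 'c' }
For X:
  PREDICT(X → c S S) = { 'c' }
  PREDICT(X → '/' P b) = { '/' }
For B:
  PREDICT(B → ε) = { $, 'b' }
  PREDICT(B → S) = { 'c' }
S has a single production, so nothing to check there.

Conflict found: Predict set conflict for P: { $, 'b' }
The grammar is NOT LL(1).

Answer: No. Predict set conflict for P: { $, 'b' }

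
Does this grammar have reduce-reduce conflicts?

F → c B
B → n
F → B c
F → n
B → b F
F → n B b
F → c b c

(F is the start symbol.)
Yes — I5: [B → n .] vs [F → n .]

A reduce-reduce conflict occurs when an LR(0) state has two complete items [A → α .] and [B → β .] — both call for a reduction, and with no lookahead the parser cannot choose between them.

Augment with F' → F and build the canonical LR(0) collection (I0 = CLOSURE({[F' → . F]}), then GOTO on every symbol after a dot until no new states appear). It has 14 states:
  I0: { [B → . b F], [B → . n], [F → . B c], [F → . c B], [F → . c b c], [F → . n B b], [F → . n], [F' → . F] }  — shift
  I1: { [F → B . c] }  — shift
  I2: { [F' → F .] }  — accept
  I3: { [B → . b F], [B → . n], [B → b . F], [F → . B c], [F → . c B], [F → . c b c], [F → . n B b], [F → . n] }  — shift
  I4: { [B → . b F], [B → . n], [F → c . B], [F → c . b c] }  — shift
  I5: { [B → . b F], [B → . n], [B → n .], [F → n . B b], [F → n .] }  — shift, 2 reduces
  I6: { [F → n B . b] }  — shift
  I7: { [B → n .] }  — reduce
  I8: { [F → n B b .] }  — reduce
  I9: { [F → c B .] }  — reduce
  I10: { [B → . b F], [B → . n], [B → b . F], [F → . B c], [F → . c B], [F → . c b c], [F → . n B b], [F → . n], [F → c b . c] }  — shift
  I11: { [B → b F .] }  — reduce
  I12: { [B → . b F], [B → . n], [F → c . B], [F → c . b c], [F → c b c .] }  — shift, reduce
  I13: { [F → B c .] }  — reduce

I5 contains complete items [B → n .], [F → n .] — reduce-reduce conflict.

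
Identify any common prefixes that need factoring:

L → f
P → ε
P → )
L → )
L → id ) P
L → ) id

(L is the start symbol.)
Left-factoring is needed when two productions for the same non-terminal
share a common prefix on the right-hand side.

Productions for L:
  L → f
  L → )
  L → id ) P
  L → ) id
Productions for P:
  P → ε
  P → )

Found common prefix ')' in productions for L

Answer: Yes, L has productions with common prefix ')'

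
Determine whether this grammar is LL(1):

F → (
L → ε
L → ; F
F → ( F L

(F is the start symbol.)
No. Predict set conflict for F: { '(' }

Relevant sets:
  FOLLOW(L) = { $, ';' }

For F:
  PREDICT(F → '(') = { '(' }
  PREDICT(F → '(' F L) = { '(' }
For L:
  PREDICT(L → ε) = { $, ';' }
  PREDICT(L → ';' F) = { ';' }

Conflict found: Predict set conflict for F: { '(' }
The grammar is NOT LL(1).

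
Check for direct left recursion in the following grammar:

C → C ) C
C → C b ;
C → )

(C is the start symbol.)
Direct left recursion occurs when N → N α for some non-terminal N (the right-hand side begins with the left-hand side itself).

C → C ) C: LEFT RECURSIVE (starts with C)
C → C b ;: LEFT RECURSIVE (starts with C)
C → ): starts with ')'

The grammar has direct left recursion on: C.

Answer: Yes, C is left-recursive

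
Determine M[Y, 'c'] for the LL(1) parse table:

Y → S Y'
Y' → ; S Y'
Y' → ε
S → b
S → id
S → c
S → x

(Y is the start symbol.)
Y → S Y'

To find M[Y, 'c'], we find productions for Y where 'c' is in the predict set (PREDICT(N → α) = (FIRST(α) \ {ε}) ∪ (FOLLOW(N) if α ⇒* ε)).

Relevant sets:
  FIRST(S) = { 'b', 'c', 'id', 'x' }

Y → S Y': PREDICT = { 'b', 'c', 'id', 'x' }
  'c' is in predict set, so this production goes in M[Y, 'c']

M[Y, 'c'] = Y → S Y'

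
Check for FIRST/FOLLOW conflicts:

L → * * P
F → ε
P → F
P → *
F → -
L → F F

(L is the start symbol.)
Yes. F → '-' with FOLLOW(F) on { '-' }

Nullable non-terminals: F, L, P.
FIRST sets used below: FIRST(F) = { '-', ε }

F: nullable alternative(s) F → ε; FOLLOW(F) = { $, '-' }
  F → ε: FIRST \ {ε} = { } — this is the only nullable alternative, skip
  F → -: FIRST \ {ε} = { '-' } — overlaps FOLLOW(F) on { '-' }: CONFLICT

L: nullable alternative(s) L → F F; FOLLOW(L) = { $ }
  L → * * P: FIRST \ {ε} = { '*' } — disjoint from FOLLOW(L)
  L → F F: FIRST \ {ε} = { '-' } — this is the only nullable alternative, skip

P: nullable alternative(s) P → F; FOLLOW(P) = { $ }
  P → F: FIRST \ {ε} = { '-' } — this is the only nullable alternative, skip
  P → *: FIRST \ {ε} = { '*' } — disjoint from FOLLOW(P)

So the grammar has 1 FIRST/FOLLOW conflict (marked CONFLICT above).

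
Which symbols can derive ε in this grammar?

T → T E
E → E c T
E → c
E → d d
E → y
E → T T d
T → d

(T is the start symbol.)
None

There are no ε-productions, so no non-terminal can derive ε.
No non-terminals are nullable.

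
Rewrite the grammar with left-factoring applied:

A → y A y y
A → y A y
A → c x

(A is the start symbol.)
A → y A y A'
A' → y
A' → ε
A → c x

Left-factoring transforms A → αβ₁ | αβ₂ into A → αA' and A' → β₁ | β₂
(α is the longest common prefix among the alternatives). Repeat until
no nonterminal has two alternatives with a common prefix.

Round 1: A has alternatives sharing prefix 'y A y'. Introduce A': A → y A y A'
  Add: A' → y
  Add: A' → ε

No remaining common prefixes — done.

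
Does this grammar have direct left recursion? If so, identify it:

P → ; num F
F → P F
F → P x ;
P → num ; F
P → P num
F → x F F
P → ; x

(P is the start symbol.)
Yes, P is left-recursive

Direct left recursion occurs when N → N α for some non-terminal N (the right-hand side begins with the left-hand side itself).

P → ; num F: starts with ';'
F → P F: starts with P
F → P x ;: starts with P
P → num ; F: starts with num
P → P num: LEFT RECURSIVE (starts with P)
F → x F F: starts with x
P → ; x: starts with ';'

The grammar has direct left recursion on: P.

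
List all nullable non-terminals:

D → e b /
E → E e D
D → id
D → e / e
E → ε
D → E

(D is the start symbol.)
A non-terminal is nullable if it can derive ε (the empty string): either it has an ε-production, or it has a production whose right-hand side consists entirely of nullable non-terminals.

ε-productions: E → ε
So E is immediately nullable.
D → E: every symbol on the right is nullable, so D is nullable too.
Every non-terminal is now nullable.
Nullable = { 'D', 'E' }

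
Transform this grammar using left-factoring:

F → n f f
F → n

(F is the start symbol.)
Left-factoring transforms A → αβ₁ | αβ₂ into A → αA' and A' → β₁ | β₂
(α is the longest common prefix among the alternatives). Repeat until
no nonterminal has two alternatives with a common prefix.

Round 1: F has alternatives sharing prefix 'n'. Introduce F': F → n F'
  Add: F' → f f
  Add: F' → ε

No remaining common prefixes — done.

Resulting grammar:
F → n F'
F' → f f
F' → ε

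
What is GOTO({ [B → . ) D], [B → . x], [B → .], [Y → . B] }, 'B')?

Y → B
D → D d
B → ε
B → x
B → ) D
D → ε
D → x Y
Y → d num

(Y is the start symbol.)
GOTO(I, 'B') = CLOSURE({ [A → αX.β] : [A → α.Xβ] ∈ I, X = 'B' })

Items with dot before 'B', with the dot advanced:
  [Y → . B] → [Y → B .]
Closure adds nothing (no advanced item has the dot before a non-terminal).

GOTO = { [Y → B .] }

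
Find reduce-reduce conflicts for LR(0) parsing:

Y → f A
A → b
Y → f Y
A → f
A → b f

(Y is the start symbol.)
A reduce-reduce conflict occurs when an LR(0) state has two complete items [A → α .] and [B → β .] — both call for a reduction, and with no lookahead the parser cannot choose between them.

Augment with Y' → Y and build the canonical LR(0) collection (I0 = CLOSURE({[Y' → . Y]}), then GOTO on every symbol after a dot until no new states appear). It has 8 states:
  I0: { [Y → . f A], [Y → . f Y], [Y' → . Y] }  — shift
  I1: { [Y' → Y .] }  — accept
  I2: { [A → . b f], [A → . b], [A → . f], [Y → . f A], [Y → . f Y], [Y → f . A], [Y → f . Y] }  — shift
  I3: { [Y → f A .] }  — reduce
  I4: { [Y → f Y .] }  — reduce
  I5: { [A → b . f], [A → b .] }  — shift, reduce
  I6: { [A → . b f], [A → . b], [A → . f], [A → f .], [Y → . f A], [Y → . f Y], [Y → f . A], [Y → f . Y] }  — shift, reduce
  I7: { [A → b f .] }  — reduce

No state contains more than one complete item.

Answer: No reduce-reduce conflicts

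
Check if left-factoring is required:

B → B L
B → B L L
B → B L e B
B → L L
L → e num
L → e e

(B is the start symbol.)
Yes, B has productions with common prefix 'B L'; L has productions with common prefix 'e'

Left-factoring is needed when two productions for the same non-terminal
share a common prefix on the right-hand side.

Productions for B:
  B → B L
  B → B L L
  B → B L e B
  B → L L
Productions for L:
  L → e num
  L → e e

Found common prefix 'B L' in productions for B
Found common prefix 'e' in productions for L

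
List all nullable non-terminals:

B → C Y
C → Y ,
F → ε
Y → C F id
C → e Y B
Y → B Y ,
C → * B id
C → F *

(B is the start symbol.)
ε-productions: F → ε
So F is immediately nullable.
No further non-terminal can be added: every production for the remaining non-terminals contains a terminal or a non-nullable non-terminal.
Nullable = { 'F' }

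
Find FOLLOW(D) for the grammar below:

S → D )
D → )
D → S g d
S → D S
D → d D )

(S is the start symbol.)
In S → D ): D is followed by ')', add FIRST(')') \ {ε} = { ')' }
In S → D S: D is followed by S, add FIRST(S) \ {ε} = { ')', 'd' }
In D → d D ): D is followed by ')', add FIRST(')') \ {ε} = { ')' }

Taking the union: FOLLOW(D) = { ')', 'd' }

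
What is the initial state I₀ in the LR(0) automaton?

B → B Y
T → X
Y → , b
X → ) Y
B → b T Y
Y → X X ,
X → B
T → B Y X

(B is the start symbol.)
First, augment the grammar with B' → B
I₀ = CLOSURE({ [B' → . B] }):
  [B' → . B] has the dot before B: add [B → . B Y], [B → . b T Y]
No further items can be added.

I₀ = { [B → . B Y], [B → . b T Y], [B' → . B] }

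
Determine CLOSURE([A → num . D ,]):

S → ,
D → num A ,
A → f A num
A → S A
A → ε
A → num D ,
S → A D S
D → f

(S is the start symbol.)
{ [A → num . D ,], [D → . f], [D → . num A ,] }

Start with: [A → num . D ,]
  [A → num . D ,] has the dot before D: add [D → . num A ,], [D → . f]
No further items can be added.

CLOSURE = { [A → num . D ,], [D → . f], [D → . num A ,] }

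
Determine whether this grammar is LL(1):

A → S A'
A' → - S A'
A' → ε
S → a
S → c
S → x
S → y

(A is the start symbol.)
Relevant sets:
  FOLLOW(A') = { $ }

For A':
  PREDICT(A' → '-' S A') = { '-' }
  PREDICT(A' → ε) = { $ }
For S:
  PREDICT(S → a) = { 'a' }
  PREDICT(S → c) = { 'c' }
  PREDICT(S → x) = { 'x' }
  PREDICT(S → y) = { 'y' }
A has a single production, so nothing to check there.

All predict sets are disjoint. The grammar IS LL(1).

Answer: Yes, the grammar is LL(1).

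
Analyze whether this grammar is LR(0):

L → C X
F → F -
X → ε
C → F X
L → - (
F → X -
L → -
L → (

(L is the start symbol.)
A grammar is LR(0) if no state in the canonical LR(0) collection has:
  - both a shift item (dot before a terminal) and a complete item (shift-reduce conflict), or
  - two or more complete items (reduce-reduce conflict; the accept item [L' → L .] counts as a complete item here).

Augment with L' → L and build the canonical LR(0) collection (I0 = CLOSURE({[L' → . L]}), then GOTO on every symbol after a dot until no new states appear). It has 12 states:
  I0: { [C → . F X], [F → . F -], [F → . X -], [L → . (], [L → . - (], [L → . -], [L → . C X], [L' → . L], [X → .] }  — shift, reduce
  I1: { [L → ( .] }  — reduce
  I2: { [L → - . (], [L → - .] }  — shift, reduce
  I3: { [L → C . X], [X → .] }  — reduce
  I4: { [C → F . X], [F → F . -], [X → .] }  — shift, reduce
  I5: { [L' → L .] }  — accept
  I6: { [F → X . -] }  — shift
  I7: { [F → X - .] }  — reduce
  I8: { [F → F - .] }  — reduce
  I9: { [C → F X .] }  — reduce
  I10: { [L → C X .] }  — reduce
  I11: { [L → - ( .] }  — reduce

Conflict in state I0:
  Shift-reduce conflict between [X → .] and [L → . (]
So the grammar is NOT LR(0).

Answer: No. Shift-reduce conflict between [X → .] and [L → . (]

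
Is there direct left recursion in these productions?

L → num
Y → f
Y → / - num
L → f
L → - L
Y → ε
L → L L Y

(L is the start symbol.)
Yes, L is left-recursive

Direct left recursion occurs when N → N α for some non-terminal N (the right-hand side begins with the left-hand side itself).

L → num: starts with num
Y → f: starts with f
Y → / - num: starts with '/'
L → f: starts with f
L → - L: starts with '-'
Y → ε: starts with ε
L → L L Y: LEFT RECURSIVE (starts with L)

The grammar has direct left recursion on: L.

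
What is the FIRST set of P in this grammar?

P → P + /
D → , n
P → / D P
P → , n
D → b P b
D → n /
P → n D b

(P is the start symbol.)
{ ',', '/', 'n' }

To compute FIRST(P), examine every production with P on the left-hand side, reading each right-hand side left to right until a non-nullable symbol is reached.

From P → P + /:
  - P is the symbol being defined: contributes nothing new
    P is not nullable, so stop
From P → / D P:
  - '/' is a terminal: add '/' and stop
From P → , n:
  - ',' is a terminal: add ',' and stop
From P → n D b:
  - n is a terminal: add 'n' and stop

Collecting: FIRST(P) = { ',', '/', 'n' }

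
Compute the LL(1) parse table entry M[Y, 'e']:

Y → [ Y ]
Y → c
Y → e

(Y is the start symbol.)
To find M[Y, 'e'], we find productions for Y where 'e' is in the predict set (PREDICT(N → α) = (FIRST(α) \ {ε}) ∪ (FOLLOW(N) if α ⇒* ε)).

Y → [ Y ]: PREDICT = { '[' }
Y → c: PREDICT = { 'c' }
Y → e: PREDICT = { 'e' }
  'e' is in predict set, so this production goes in M[Y, 'e']

M[Y, 'e'] = Y → e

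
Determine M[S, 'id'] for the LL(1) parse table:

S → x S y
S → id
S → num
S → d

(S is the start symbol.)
S → id

To find M[S, 'id'], we find productions for S where 'id' is in the predict set (PREDICT(N → α) = (FIRST(α) \ {ε}) ∪ (FOLLOW(N) if α ⇒* ε)).

S → x S y: PREDICT = { 'x' }
S → id: PREDICT = { 'id' }
  'id' is in predict set, so this production goes in M[S, 'id']
S → num: PREDICT = { 'num' }
S → d: PREDICT = { 'd' }

M[S, 'id'] = S → id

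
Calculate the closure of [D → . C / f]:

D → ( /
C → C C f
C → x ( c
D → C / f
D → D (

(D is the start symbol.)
Start with: [D → . C / f]
  [D → . C / f] has the dot before C: add [C → . C C f], [C → . x ( c]
No further items can be added.

CLOSURE = { [C → . C C f], [C → . x ( c], [D → . C / f] }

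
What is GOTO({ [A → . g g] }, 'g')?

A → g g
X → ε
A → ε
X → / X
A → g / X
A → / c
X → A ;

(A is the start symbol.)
{ [A → g . g] }

GOTO(I, 'g') = CLOSURE({ [A → αX.β] : [A → α.Xβ] ∈ I, X = 'g' })

Items with dot before 'g', with the dot advanced:
  [A → . g g] → [A → g . g]
Closure adds nothing (no advanced item has the dot before a non-terminal).

GOTO = { [A → g . g] }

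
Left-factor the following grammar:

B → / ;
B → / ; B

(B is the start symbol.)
B → / ; B'
B' → ε
B' → B

Left-factoring transforms A → αβ₁ | αβ₂ into A → αA' and A' → β₁ | β₂
(α is the longest common prefix among the alternatives). Repeat until
no nonterminal has two alternatives with a common prefix.

Round 1: B has alternatives sharing prefix '/ ;'. Introduce B': B → / ; B'
  Add: B' → ε
  Add: B' → B

No remaining common prefixes — done.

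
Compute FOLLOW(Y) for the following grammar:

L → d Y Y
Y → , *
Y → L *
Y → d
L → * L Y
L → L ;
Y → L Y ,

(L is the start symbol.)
In L → d Y Y: Y is followed by Y, add FIRST(Y) \ {ε} = { '*', ',', 'd' }
In L → d Y Y: Y is at the end, add FOLLOW(L)
In L → * L Y: Y is at the end, add FOLLOW(L)
In Y → L Y ,: Y is followed by ',', add FIRST(',') \ {ε} = { ',' }

The FOLLOW sets referred to above (computed the same way, to a fixed point):
  FOLLOW(L) = { $, '*', ',', ';', 'd' }

Taking the union: FOLLOW(Y) = { $, '*', ',', ';', 'd' }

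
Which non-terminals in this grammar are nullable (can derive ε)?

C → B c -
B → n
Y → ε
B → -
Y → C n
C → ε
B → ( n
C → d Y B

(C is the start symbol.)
{ 'C', 'Y' }

A non-terminal is nullable if it can derive ε (the empty string): either it has an ε-production, or it has a production whose right-hand side consists entirely of nullable non-terminals.

ε-productions: Y → ε, C → ε
So Y, C are immediately nullable.
No further non-terminal can be added: every production for the remaining non-terminals contains a terminal or a non-nullable non-terminal.
Nullable = { 'C', 'Y' }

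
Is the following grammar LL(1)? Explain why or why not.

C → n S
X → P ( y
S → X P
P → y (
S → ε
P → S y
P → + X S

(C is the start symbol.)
No. Predict set conflict for S: { 'y' }

Relevant sets:
  FIRST(X) = { '+', 'y' }
  FIRST(S) = { '+', 'y', ε }
  FOLLOW(S) = { $, '(', 'y' }

For S:
  PREDICT(S → X P) = { '+', 'y' }
  PREDICT(S → ε) = { $, '(', 'y' }
For P:
  PREDICT(P → y '(') = { 'y' }
  PREDICT(P → S y) = { '+', 'y' }
  PREDICT(P → '+' X S) = { '+' }
C, X have a single production, so nothing to check there.

Conflict found: Predict set conflict for S: { 'y' }
The grammar is NOT LL(1).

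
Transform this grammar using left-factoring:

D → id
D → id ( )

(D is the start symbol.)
Left-factoring transforms A → αβ₁ | αβ₂ into A → αA' and A' → β₁ | β₂
(α is the longest common prefix among the alternatives). Repeat until
no nonterminal has two alternatives with a common prefix.

Round 1: D has alternatives sharing prefix 'id'. Introduce D': D → id D'
  Add: D' → ε
  Add: D' → ( )

No remaining common prefixes — done.

Resulting grammar:
D → id D'
D' → ε
D' → ( )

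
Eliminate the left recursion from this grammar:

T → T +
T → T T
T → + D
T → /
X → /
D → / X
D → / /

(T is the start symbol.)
T → + D T'
T → / T'
T' → + T'
T' → T T'
T' → ε
X → /
D → / X
D → / /

T is directly left-recursive. The standard transformation for
  A → A α₁ | ... | A α_m | β₁ | ... | β_n
is
  A  → β₁ A' | ... | β_n A'
  A' → α₁ A' | ... | α_m A' | ε

T → + D becomes T → + D T'
T → / becomes T → / T'
T → T + becomes T' → + T'
T → T T becomes T' → T T'
Add T' → ε

Productions for other non-terminals are unchanged:
  X → /
  D → / X
  D → / /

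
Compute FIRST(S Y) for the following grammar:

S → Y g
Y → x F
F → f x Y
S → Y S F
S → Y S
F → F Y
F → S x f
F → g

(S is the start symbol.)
{ 'x' }

FIRST sets of the non-terminals involved (from the grammar, by fixed-point iteration):
  FIRST(S) = { 'x' }

To compute FIRST(S Y), process the symbols left to right:
Symbol S is a non-terminal. Add FIRST(S) \ {ε} = { 'x' }
S is not nullable (ε ∉ FIRST(S)), so stop here.
FIRST(S Y) = { 'x' }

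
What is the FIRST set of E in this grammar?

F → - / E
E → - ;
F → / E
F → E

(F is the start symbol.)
{ '-' }

To compute FIRST(E), examine every production with E on the left-hand side, reading each right-hand side left to right until a non-nullable symbol is reached.

From E → - ;:
  - '-' is a terminal: add '-' and stop

Collecting: FIRST(E) = { '-' }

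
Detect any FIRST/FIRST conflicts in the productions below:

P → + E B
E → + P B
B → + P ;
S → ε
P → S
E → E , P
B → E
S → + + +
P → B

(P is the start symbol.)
Yes. P → '+' E B / P → S on { '+' }; P → '+' E B / P → B on { '+' }; P → S / P → B on { '+' }; E → '+' P B / E → E ',' P on { '+' }; B → '+' P ';' / B → E on { '+' }

A FIRST/FIRST conflict occurs when two productions N → α and N → β for the same non-terminal have FIRST(α) ∩ FIRST(β) ≠ ∅ (with ε ∈ FIRST of a nullable right-hand side, so two nullable alternatives also conflict).

FIRST sets of the non-terminals at (or reachable through a nullable prefix from) the front of some alternative:
  FIRST(S) = { '+', ε }
  FIRST(B) = { '+' }
  FIRST(E) = { '+' }

Productions for P:
  P → + E B: FIRST = { '+' }
  P → S: FIRST = { '+', ε }
  P → B: FIRST = { '+' }
Productions for E:
  E → + P B: FIRST = { '+' }
  E → E , P: FIRST = { '+' }
Productions for B:
  B → + P ;: FIRST = { '+' }
  B → E: FIRST = { '+' }
Productions for S:
  S → ε: FIRST = { ε }
  S → + + +: FIRST = { '+' }

Conflict for P: P → + E B and P → S
  Overlap: { '+' }
Conflict for P: P → + E B and P → B
  Overlap: { '+' }
Conflict for P: P → S and P → B
  Overlap: { '+' }
Conflict for E: E → + P B and E → E , P
  Overlap: { '+' }
Conflict for B: B → + P ; and B → E
  Overlap: { '+' }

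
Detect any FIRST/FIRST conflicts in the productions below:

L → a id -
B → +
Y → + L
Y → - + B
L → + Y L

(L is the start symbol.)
A FIRST/FIRST conflict occurs when two productions N → α and N → β for the same non-terminal have FIRST(α) ∩ FIRST(β) ≠ ∅ (with ε ∈ FIRST of a nullable right-hand side, so two nullable alternatives also conflict).

Productions for L:
  L → a id -: FIRST = { 'a' }
  L → + Y L: FIRST = { '+' }
Productions for Y:
  Y → + L: FIRST = { '+' }
  Y → - + B: FIRST = { '-' }
B has only one production, so no FIRST/FIRST conflict is possible there.

All alternatives of each non-terminal have pairwise disjoint FIRST sets.

Answer: No FIRST/FIRST conflicts.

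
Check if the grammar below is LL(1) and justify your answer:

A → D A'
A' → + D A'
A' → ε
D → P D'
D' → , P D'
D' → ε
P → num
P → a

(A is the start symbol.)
Yes, the grammar is LL(1).

Relevant sets:
  FOLLOW(A') = { $ }
  FOLLOW(D') = { $, '+' }

For A':
  PREDICT(A' → '+' D A') = { '+' }
  PREDICT(A' → ε) = { $ }
For D':
  PREDICT(D' → ',' P D') = { ',' }
  PREDICT(D' → ε) = { $, '+' }
For P:
  PREDICT(P → num) = { 'num' }
  PREDICT(P → a) = { 'a' }
A, D have a single production, so nothing to check there.

All predict sets are disjoint. The grammar IS LL(1).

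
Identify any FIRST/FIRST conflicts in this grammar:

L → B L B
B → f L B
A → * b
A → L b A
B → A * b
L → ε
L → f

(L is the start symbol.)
A FIRST/FIRST conflict occurs when two productions N → α and N → β for the same non-terminal have FIRST(α) ∩ FIRST(β) ≠ ∅ (with ε ∈ FIRST of a nullable right-hand side, so two nullable alternatives also conflict).

FIRST sets of the non-terminals at (or reachable through a nullable prefix from) the front of some alternative:
  FIRST(B) = { '*', 'b', 'f' }
  FIRST(A) = { '*', 'b', 'f' }
  FIRST(L) = { '*', 'b', 'f', ε }

Productions for L:
  L → B L B: FIRST = { '*', 'b', 'f' }
  L → ε: FIRST = { ε }
  L → f: FIRST = { 'f' }
Productions for B:
  B → f L B: FIRST = { 'f' }
  B → A * b: FIRST = { '*', 'b', 'f' }
Productions for A:
  A → * b: FIRST = { '*' }
  A → L b A: FIRST = { '*', 'b', 'f' }

Conflict for L: L → B L B and L → f
  Overlap: { 'f' }
Conflict for B: B → f L B and B → A * b
  Overlap: { 'f' }
Conflict for A: A → * b and A → L b A
  Overlap: { '*' }

Answer: Yes. L → B L B / L → f on { 'f' }; B → f L B / B → A '*' b on { 'f' }; A → '*' b / A → L b A on { '*' }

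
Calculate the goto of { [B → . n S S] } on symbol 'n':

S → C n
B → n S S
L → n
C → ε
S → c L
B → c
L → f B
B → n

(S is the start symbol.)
{ [B → n . S S], [C → .], [S → . C n], [S → . c L] }

GOTO(I, 'n') = CLOSURE({ [A → αX.β] : [A → α.Xβ] ∈ I, X = 'n' })

Items with dot before 'n', with the dot advanced:
  [B → . n S S] → [B → n . S S]
Closure of the advanced items:
  [B → n . S S] has the dot before S: add [S → . C n], [S → . c L]
  [S → . C n] has the dot before C: add [C → .]

GOTO = { [B → n . S S], [C → .], [S → . C n], [S → . c L] }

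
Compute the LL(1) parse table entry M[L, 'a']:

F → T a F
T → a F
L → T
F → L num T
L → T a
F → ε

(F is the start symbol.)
To find M[L, 'a'], we find productions for L where 'a' is in the predict set (PREDICT(N → α) = (FIRST(α) \ {ε}) ∪ (FOLLOW(N) if α ⇒* ε)).

Relevant sets:
  FIRST(T) = { 'a' }

L → T: PREDICT = { 'a' }
  'a' is in predict set, so this production goes in M[L, 'a']
L → T a: PREDICT = { 'a' }
  'a' is in predict set, so this production goes in M[L, 'a']

M[L, 'a'] = L → T, L → T a  (a multiply-defined cell — the grammar is not LL(1))

Answer: L → T, L → T a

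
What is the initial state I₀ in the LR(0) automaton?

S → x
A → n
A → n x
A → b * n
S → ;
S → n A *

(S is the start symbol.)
First, augment the grammar with S' → S
I₀ = CLOSURE({ [S' → . S] }):
  [S' → . S] has the dot before S: add [S → . x], [S → . ;], [S → . n A *]
No further items can be added.

I₀ = { [S → . ;], [S → . n A *], [S → . x], [S' → . S] }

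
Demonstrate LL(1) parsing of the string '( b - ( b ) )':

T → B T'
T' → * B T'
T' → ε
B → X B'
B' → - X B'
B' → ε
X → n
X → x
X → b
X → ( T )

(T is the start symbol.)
LL(1) parsing maintains a stack (initially the start symbol over $) and the input. At each step: if the stack top is a terminal, match it against the current input token; if it is a non-terminal N, replace it with the RHS of M[N, lookahead] (the unique production whose predict set contains the lookahead).

Stack is shown with the top on the left.

Stack                      Input            Action
--------------------------------------------------
T $                        ( b - ( b ) ) $  output T → B T'
B T' $                     ( b - ( b ) ) $  output B → X B'
X B' T' $                  ( b - ( b ) ) $  output X → ( T )
( T ) B' T' $              ( b - ( b ) ) $  match '('
T ) B' T' $                b - ( b ) ) $    output T → B T'
B T' ) B' T' $             b - ( b ) ) $    output B → X B'
X B' T' ) B' T' $          b - ( b ) ) $    output X → b
b B' T' ) B' T' $          b - ( b ) ) $    match 'b'
B' T' ) B' T' $            - ( b ) ) $      output B' → - X B'
- X B' T' ) B' T' $        - ( b ) ) $      match '-'
X B' T' ) B' T' $          ( b ) ) $        output X → ( T )
( T ) B' T' ) B' T' $      ( b ) ) $        match '('
T ) B' T' ) B' T' $        b ) ) $          output T → B T'
B T' ) B' T' ) B' T' $     b ) ) $          output B → X B'
X B' T' ) B' T' ) B' T' $  b ) ) $          output X → b
b B' T' ) B' T' ) B' T' $  b ) ) $          match 'b'
B' T' ) B' T' ) B' T' $    ) ) $            output B' → ε
T' ) B' T' ) B' T' $       ) ) $            output T' → ε
) B' T' ) B' T' $          ) ) $            match ')'
B' T' ) B' T' $            ) $              output B' → ε
T' ) B' T' $               ) $              output T' → ε
) B' T' $                  ) $              match ')'
B' T' $                    $                output B' → ε
T' $                       $                output T' → ε
$                          $                accept

The string is accepted.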